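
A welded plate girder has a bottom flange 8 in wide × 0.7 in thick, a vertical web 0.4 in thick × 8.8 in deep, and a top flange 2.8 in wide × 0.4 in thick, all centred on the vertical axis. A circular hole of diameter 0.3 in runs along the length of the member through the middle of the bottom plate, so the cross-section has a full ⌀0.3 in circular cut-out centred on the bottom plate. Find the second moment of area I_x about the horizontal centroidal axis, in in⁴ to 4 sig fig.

Treat the section as a set of non-overlapping primitives; coordinates are from the bounding-box lower-left.
Bottom plate: 8 × 0.7, A = 5.6 in², y = 0.35 in, Ī = 0.228667 in⁴.
Web plate: 0.4 × 8.8, A = 3.52 in², y = 5.1 in, Ī = 22.7157 in⁴.
Top plate: 2.8 × 0.4, A = 1.12 in², y = 9.7 in, Ī = 0.0149333 in⁴.
Hole (subtracted): ⌀0.3, A = 0.0706858 in², y = 0.35 in, Ī = 0.000397608 in⁴.
Centroid: ȳ = ΣA·y / ΣA = 3.02393 in.
Transfer each piece to the horizontal centroidal axis using Ī + A·d² with d = y − 3.02393:
  bottom plate: d = -2.67393 in → contributes +40.268 in⁴
  web plate: d = 2.07607 in → contributes +37.8872 in⁴
  top plate: d = 6.67607 in → contributes +49.9333 in⁴
  hole: d = -2.67393 in → contributes −0.505793 in⁴
Total I = 127.583 in⁴.

I_x ≈ 127.6 in⁴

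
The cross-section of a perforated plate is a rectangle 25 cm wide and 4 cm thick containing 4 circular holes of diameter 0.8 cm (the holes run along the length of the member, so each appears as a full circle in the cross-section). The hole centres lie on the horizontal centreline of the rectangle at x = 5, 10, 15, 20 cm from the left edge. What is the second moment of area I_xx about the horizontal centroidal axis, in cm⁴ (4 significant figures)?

I_xx ≈ 133.3 cm⁴

Decompose the section into non-overlapping parts with the origin at the bottom-left of its bounding rectangle.
Plate: 25 × 4, A = 100 cm², y = 2 cm, Ī = 133.333 cm⁴.
Hole 1 (subtracted): ⌀0.8, A = 0.502655 cm², y = 2 cm, Ī = 0.0201062 cm⁴.
Hole 2 (subtracted): ⌀0.8, A = 0.502655 cm², y = 2 cm, Ī = 0.0201062 cm⁴.
Hole 3 (subtracted): ⌀0.8, A = 0.502655 cm², y = 2 cm, Ī = 0.0201062 cm⁴.
Hole 4 (subtracted): ⌀0.8, A = 0.502655 cm², y = 2 cm, Ī = 0.0201062 cm⁴.
By symmetry the centroid is at mid-height, ȳ = 2 cm.
All pieces are centred on the horizontal centroidal axis, so I = ΣĪ (holes subtracted) = 133.253 cm⁴.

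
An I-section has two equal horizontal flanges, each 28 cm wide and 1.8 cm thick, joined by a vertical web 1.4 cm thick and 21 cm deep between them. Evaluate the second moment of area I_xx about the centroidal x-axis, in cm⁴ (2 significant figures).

Break the section into simple shapes (no overlaps), measuring from the bottom-left corner of the bounding box.
Bottom flange: 28 × 1.8, A = 50.4 cm², y = 0.9 cm, Ī = 13.61 cm⁴.
Web: 1.4 × 21, A = 29.4 cm², y = 12.3 cm, Ī = 1 080 cm⁴.
Top flange: 28 × 1.8, A = 50.4 cm², y = 23.7 cm, Ī = 13.61 cm⁴.
By symmetry the centroid is at mid-height, ȳ = 12.3 cm.
Transfer each piece to the centroidal x-axis using Ī + A·d² with d = y − 12.3:
  bottom flange: d = -11.4 cm → contributes +6 564 cm⁴
  web: d = 0 cm → contributes +1 080 cm⁴
  top flange: d = 11.4 cm → contributes +6 564 cm⁴
Total I = 14 208 cm⁴.

I_xx ≈ 1.4 × 10⁴ cm⁴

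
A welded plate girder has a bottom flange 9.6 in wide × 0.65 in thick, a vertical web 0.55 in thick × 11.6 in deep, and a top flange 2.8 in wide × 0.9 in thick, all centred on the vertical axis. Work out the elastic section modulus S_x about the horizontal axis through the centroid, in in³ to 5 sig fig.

S_x ≈ 45.346 in³

Break the section into simple shapes (no overlaps), measuring from the bottom-left corner of the bounding box.
Bottom plate: 9.6 × 0.65, A = 6.24 in², y = 0.325 in, Ī = 0.2197 in⁴.
Web plate: 0.55 × 11.6, A = 6.38 in², y = 6.45 in, Ī = 71.54107 in⁴.
Top plate: 2.8 × 0.9, A = 2.52 in², y = 12.7 in, Ī = 0.1701 in⁴.
Centroid: ȳ = ΣA·y / ΣA = 4.965852 in.
Transfer each piece to the horizontal axis through the centroid using Ī + A·d² with d = y − 4.965852:
  bottom plate: d = -4.640852 in → contributes +134.6137 in⁴
  web plate: d = 1.484148 in → contributes +85.59426 in⁴
  top plate: d = 7.734148 in → contributes +150.9091 in⁴
Total I = 371.1171 in⁴.
Extreme fibre distance c = 8.184148 in; S = I/c = 45.34584 in³.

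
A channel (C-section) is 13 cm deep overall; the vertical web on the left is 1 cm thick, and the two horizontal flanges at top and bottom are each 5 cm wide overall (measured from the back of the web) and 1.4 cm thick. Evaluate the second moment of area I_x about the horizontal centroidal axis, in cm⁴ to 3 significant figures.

I_x ≈ 562 cm⁴

Treat the section as a set of non-overlapping primitives; coordinates are from the bounding-box lower-left.
Web: 1 × 13, A = 13 cm², y = 6.5 cm, Ī = 183.08 cm⁴.
Top flange (beyond web): 4 × 1.4, A = 5.6 cm², y = 12.3 cm, Ī = 0.91467 cm⁴.
Bottom flange (beyond web): 4 × 1.4, A = 5.6 cm², y = 0.7 cm, Ī = 0.91467 cm⁴.
By symmetry the centroid is at mid-height, ȳ = 6.5 cm.
Transfer each piece to the horizontal centroidal axis using Ī + A·d² with d = y − 6.5:
  web: d = 0 cm → contributes +183.08 cm⁴
  top flange (beyond web): d = 5.8 cm → contributes +189.3 cm⁴
  bottom flange (beyond web): d = -5.8 cm → contributes +189.3 cm⁴
Total I = 561.68 cm⁴.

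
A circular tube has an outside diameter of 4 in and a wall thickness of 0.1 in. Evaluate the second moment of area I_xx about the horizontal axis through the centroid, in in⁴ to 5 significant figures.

I_xx ≈ 2.3310 in⁴

Treat the section as a set of non-overlapping primitives; coordinates are from the bounding-box lower-left.
Outer circle: ⌀4, A = 12.56637 in², y = 2 in, Ī = 12.56637 in⁴.
Bore (subtracted): ⌀3.8, A = 11.34115 in², y = 2 in, Ī = 10.23539 in⁴.
By symmetry the centroid is at mid-height, ȳ = 2 in.
All pieces are centred on the horizontal axis through the centroid, so I = ΣĪ (holes subtracted) = 2.330983 in⁴.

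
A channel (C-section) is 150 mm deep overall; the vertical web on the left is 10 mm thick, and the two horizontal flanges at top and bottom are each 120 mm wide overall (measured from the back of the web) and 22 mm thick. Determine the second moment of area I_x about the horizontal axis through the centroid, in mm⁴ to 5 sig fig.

I_x ≈ 2.2832 × 10⁷ mm⁴

Treat the section as a set of non-overlapping primitives; coordinates are from the bounding-box lower-left.
Web: 10 × 150, A = 1 500 mm², y = 75 mm, Ī = 2 812 500 mm⁴.
Top flange (beyond web): 110 × 22, A = 2 420 mm², y = 139 mm, Ī = 97606.67 mm⁴.
Bottom flange (beyond web): 110 × 22, A = 2 420 mm², y = 11 mm, Ī = 97606.67 mm⁴.
By symmetry the centroid is at mid-height, ȳ = 75 mm.
Transfer each piece to the horizontal axis through the centroid using Ī + A·d² with d = y − 75:
  web: d = 0 mm → contributes +2 812 500 mm⁴
  top flange (beyond web): d = 64 mm → contributes +10 009 927 mm⁴
  bottom flange (beyond web): d = -64 mm → contributes +10 009 927 mm⁴
Total I = 22 832 353 mm⁴.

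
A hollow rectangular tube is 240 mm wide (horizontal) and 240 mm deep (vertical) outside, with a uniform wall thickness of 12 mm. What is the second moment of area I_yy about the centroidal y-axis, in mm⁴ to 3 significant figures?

I_yy ≈ 9.51 × 10⁷ mm⁴

Break the section into simple shapes (no overlaps), measuring from the bottom-left corner of the bounding box.
Outer rectangle: 240 × 240, A = 57 600 mm², x = 120 mm, Ī = 276 480 000 mm⁴.
Inner void (subtracted): 216 × 216, A = 46 656 mm², x = 120 mm, Ī = 181 398 528 mm⁴.
By symmetry the centroid is at mid-width, x̄ = 120 mm.
All pieces are centred on the centroidal y-axis, so I = ΣĪ (holes subtracted) = 95 081 472 mm⁴.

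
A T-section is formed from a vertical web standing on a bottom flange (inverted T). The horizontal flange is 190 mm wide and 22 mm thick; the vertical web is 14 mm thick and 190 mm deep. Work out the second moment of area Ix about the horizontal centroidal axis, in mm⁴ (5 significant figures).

Break the section into simple shapes (no overlaps), measuring from the bottom-left corner of the bounding box.
Flange: 190 × 22, A = 4 180 mm², y = 11 mm, Ī = 168593.3 mm⁴.
Web: 14 × 190, A = 2 660 mm², y = 117 mm, Ī = 8 002 167 mm⁴.
Centroid: ȳ = ΣA·y / ΣA = 52.22222 mm.
Transfer each piece to the horizontal centroidal axis using Ī + A·d² with d = y − 52.22222:
  flange: d = -41.22222 mm → contributes +7 271 549 mm⁴
  web: d = 64.77778 mm → contributes +19 163 954 mm⁴
Total I = 26 435 502 mm⁴.

Ix ≈ 2.6436 × 10⁷ mm⁴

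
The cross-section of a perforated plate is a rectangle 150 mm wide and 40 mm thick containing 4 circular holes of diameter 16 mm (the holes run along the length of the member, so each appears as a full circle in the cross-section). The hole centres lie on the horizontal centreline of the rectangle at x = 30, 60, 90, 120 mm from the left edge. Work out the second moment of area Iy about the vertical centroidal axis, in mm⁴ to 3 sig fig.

Decompose the section into non-overlapping parts with the origin at the bottom-left of its bounding rectangle.
Plate: 150 × 40, A = 6 000 mm², x = 75 mm, Ī = 11 250 000 mm⁴.
Hole 1 (subtracted): ⌀16, A = 201.06 mm², x = 30 mm, Ī = 3 217 mm⁴.
Hole 2 (subtracted): ⌀16, A = 201.06 mm², x = 60 mm, Ī = 3 217 mm⁴.
Hole 3 (subtracted): ⌀16, A = 201.06 mm², x = 90 mm, Ī = 3 217 mm⁴.
Hole 4 (subtracted): ⌀16, A = 201.06 mm², x = 120 mm, Ī = 3 217 mm⁴.
By symmetry the centroid is at mid-width, x̄ = 75 mm.
Transfer each piece to the vertical centroidal axis using Ī + A·d² with d = x − 75:
  plate: d = 0 mm → contributes +11 250 000 mm⁴
  hole 1: d = -45 mm → contributes −410 367 mm⁴
  hole 2: d = -15 mm → contributes −48 456 mm⁴
  hole 3: d = 15 mm → contributes −48 456 mm⁴
  hole 4: d = 45 mm → contributes −410 367 mm⁴
Total I = 10 332 353 mm⁴.

Iy ≈ 1.03 × 10⁷ mm⁴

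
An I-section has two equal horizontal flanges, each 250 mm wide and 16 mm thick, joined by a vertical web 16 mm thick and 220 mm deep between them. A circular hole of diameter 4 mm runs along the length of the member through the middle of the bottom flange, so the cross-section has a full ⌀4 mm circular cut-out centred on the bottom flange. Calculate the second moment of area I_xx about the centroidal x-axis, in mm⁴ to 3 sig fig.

Break the section into simple shapes (no overlaps), measuring from the bottom-left corner of the bounding box.
Bottom flange: 250 × 16, A = 4 000 mm², y = 8 mm, Ī = 85 333 mm⁴.
Web: 16 × 220, A = 3 520 mm², y = 126 mm, Ī = 14 197 333 mm⁴.
Top flange: 250 × 16, A = 4 000 mm², y = 244 mm, Ī = 85 333 mm⁴.
Hole (subtracted): ⌀4, A = 12.566 mm², y = 8 mm, Ī = 12.566 mm⁴.
Centroid: ȳ = ΣA·y / ΣA = 126.13 mm.
Transfer each piece to the centroidal x-axis using Ī + A·d² with d = y − 126.13:
  bottom flange: d = -118.13 mm → contributes +55 903 042 mm⁴
  web: d = -0.12886 mm → contributes +14 197 392 mm⁴
  top flange: d = 117.87 mm → contributes +55 659 757 mm⁴
  hole: d = -118.13 mm → contributes −175 369 mm⁴
Total I = 125 584 822 mm⁴.

I_xx ≈ 1.26 × 10⁸ mm⁴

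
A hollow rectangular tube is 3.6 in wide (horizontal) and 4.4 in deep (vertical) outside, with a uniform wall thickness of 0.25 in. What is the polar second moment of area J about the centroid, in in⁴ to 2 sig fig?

Decompose the section into non-overlapping parts with the origin at the bottom-left of its bounding rectangle.
Outer rectangle: 3.6 × 4.4, A = 15.84 in², y = 2.2 in, Ī = 25.56 in⁴.
Inner void (subtracted): 3.1 × 3.9, A = 12.09 in², y = 2.2 in, Ī = 15.32 in⁴.
By symmetry the centroid is at mid-height, ȳ = 2.2 in.
All pieces are centred on the centroidal x-axis, so I = ΣĪ (holes subtracted) = 10.23 in⁴.
Repeating about the centroidal y-axis gives I_y = 7.425 in⁴.
Polar second moment: J = I_x + I_y = 17.66 in⁴.

J ≈ 18 in⁴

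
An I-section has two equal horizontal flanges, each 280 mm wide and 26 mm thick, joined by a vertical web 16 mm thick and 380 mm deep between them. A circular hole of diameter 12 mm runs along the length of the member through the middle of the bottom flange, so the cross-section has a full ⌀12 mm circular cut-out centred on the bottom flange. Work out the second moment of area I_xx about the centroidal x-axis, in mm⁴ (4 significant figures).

I_xx ≈ 6.693 × 10⁸ mm⁴

Break the section into simple shapes (no overlaps), measuring from the bottom-left corner of the bounding box.
Bottom flange: 280 × 26, A = 7 280 mm², y = 13 mm, Ī = 410 107 mm⁴.
Web: 16 × 380, A = 6 080 mm², y = 216 mm, Ī = 73 162 667 mm⁴.
Top flange: 280 × 26, A = 7 280 mm², y = 419 mm, Ī = 410 107 mm⁴.
Hole (subtracted): ⌀12, A = 113.097 mm², y = 13 mm, Ī = 1017.88 mm⁴.
Centroid: ȳ = ΣA·y / ΣA = 217.118 mm.
Transfer each piece to the centroidal x-axis using Ī + A·d² with d = y − 217.118:
  bottom flange: d = -204.118 mm → contributes +303 726 578 mm⁴
  web: d = -1.11847 mm → contributes +73 170 273 mm⁴
  top flange: d = 201.882 mm → contributes +297 114 889 mm⁴
  hole: d = -204.118 mm → contributes −4 713 145 mm⁴
Total I = 669 298 595 mm⁴.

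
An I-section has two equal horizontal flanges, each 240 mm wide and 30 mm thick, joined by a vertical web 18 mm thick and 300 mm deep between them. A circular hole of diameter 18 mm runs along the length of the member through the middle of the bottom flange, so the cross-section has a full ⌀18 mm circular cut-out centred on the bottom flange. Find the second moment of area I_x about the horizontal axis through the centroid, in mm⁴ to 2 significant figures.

I_x ≈ 4.3 × 10⁸ mm⁴

Treat the section as a set of non-overlapping primitives; coordinates are from the bounding-box lower-left.
Bottom flange: 240 × 30, A = 7 200 mm², y = 15 mm, Ī = 540 000 mm⁴.
Web: 18 × 300, A = 5 400 mm², y = 180 mm, Ī = 40 500 000 mm⁴.
Top flange: 240 × 30, A = 7 200 mm², y = 345 mm, Ī = 540 000 mm⁴.
Hole (subtracted): ⌀18, A = 254.5 mm², y = 15 mm, Ī = 5 153 mm⁴.
Centroid: ȳ = ΣA·y / ΣA = 182.1 mm.
Transfer each piece to the horizontal axis through the centroid using Ī + A·d² with d = y − 182.1:
  bottom flange: d = -167.1 mm → contributes +201 697 310 mm⁴
  web: d = -2.148 mm → contributes +40 524 919 mm⁴
  top flange: d = 162.9 mm → contributes +191 489 142 mm⁴
  hole: d = -167.1 mm → contributes −7 114 639 mm⁴
Total I = 426 596 732 mm⁴.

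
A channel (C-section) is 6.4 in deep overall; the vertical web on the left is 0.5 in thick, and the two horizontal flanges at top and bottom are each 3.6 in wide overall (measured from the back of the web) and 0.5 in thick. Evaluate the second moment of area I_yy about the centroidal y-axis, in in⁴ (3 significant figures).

Treat the section as a set of non-overlapping primitives; coordinates are from the bounding-box lower-left.
Web: 0.5 × 6.4, A = 3.2 in², x = 0.25 in, Ī = 0.066667 in⁴.
Top flange (beyond web): 3.1 × 0.5, A = 1.55 in², x = 2.05 in, Ī = 1.2413 in⁴.
Bottom flange (beyond web): 3.1 × 0.5, A = 1.55 in², x = 2.05 in, Ī = 1.2413 in⁴.
Centroid: x̄ = ΣA·x / ΣA = 1.1357 in.
Transfer each piece to the centroidal y-axis using Ī + A·d² with d = x − 1.1357:
  web: d = -0.88571 in → contributes +2.577 in⁴
  top flange (beyond web): d = 0.91429 in → contributes +2.537 in⁴
  bottom flange (beyond web): d = 0.91429 in → contributes +2.537 in⁴
Total I = 7.651 in⁴.

I_yy ≈ 7.65 in⁴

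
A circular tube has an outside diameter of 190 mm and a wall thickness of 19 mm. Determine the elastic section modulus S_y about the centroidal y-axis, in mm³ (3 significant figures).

S_y ≈ 3.98 × 10⁵ mm³

Split into non-overlapping primitives; take the origin at the lower-left of the bounding box.
Outer circle: ⌀190, A = 28 353 mm², x = 95 mm, Ī = 63 971 171 mm⁴.
Bore (subtracted): ⌀152, A = 18 146 mm², x = 95 mm, Ī = 26 202 592 mm⁴.
By symmetry the centroid is at mid-width, x̄ = 95 mm.
All pieces are centred on the centroidal y-axis, so I = ΣĪ (holes subtracted) = 37 768 580 mm⁴.
Extreme fibre distance c = 95 mm; S = I/c = 397 564 mm³.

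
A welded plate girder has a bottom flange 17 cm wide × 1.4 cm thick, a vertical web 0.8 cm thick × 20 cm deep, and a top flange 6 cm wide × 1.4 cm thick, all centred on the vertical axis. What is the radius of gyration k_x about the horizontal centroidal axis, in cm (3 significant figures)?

Split into non-overlapping primitives; take the origin at the lower-left of the bounding box.
Bottom plate: 17 × 1.4, A = 23.8 cm², y = 0.7 cm, Ī = 3.8873 cm⁴.
Web plate: 0.8 × 20, A = 16 cm², y = 11.4 cm, Ī = 533.33 cm⁴.
Top plate: 6 × 1.4, A = 8.4 cm², y = 22.1 cm, Ī = 1.372 cm⁴.
Centroid: ȳ = ΣA·y / ΣA = 7.9813 cm.
Transfer each piece to the horizontal centroidal axis using Ī + A·d² with d = y − 7.9813:
  bottom plate: d = -7.2813 cm → contributes +1265.7 cm⁴
  web plate: d = 3.4187 cm → contributes +720.33 cm⁴
  top plate: d = 14.119 cm → contributes +1675.8 cm⁴
Total I = 3661.8 cm⁴.
Radius of gyration: k = √(I/A) = √(3661.8 / 48.2) = 8.7162 cm.

k_x ≈ 8.72 cm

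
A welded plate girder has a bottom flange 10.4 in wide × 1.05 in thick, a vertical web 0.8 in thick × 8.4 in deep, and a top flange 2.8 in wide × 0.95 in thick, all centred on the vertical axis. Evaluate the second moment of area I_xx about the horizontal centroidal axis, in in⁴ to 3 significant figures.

Break the section into simple shapes (no overlaps), measuring from the bottom-left corner of the bounding box.
Bottom plate: 10.4 × 1.05, A = 10.92 in², y = 0.525 in, Ī = 1.0033 in⁴.
Web plate: 0.8 × 8.4, A = 6.72 in², y = 5.25 in, Ī = 39.514 in⁴.
Top plate: 2.8 × 0.95, A = 2.66 in², y = 9.925 in, Ī = 0.20005 in⁴.
Centroid: ȳ = ΣA·y / ΣA = 3.3209 in.
Transfer each piece to the horizontal centroidal axis using Ī + A·d² with d = y − 3.3209:
  bottom plate: d = -2.7959 in → contributes +86.363 in⁴
  web plate: d = 1.9291 in → contributes +64.523 in⁴
  top plate: d = 6.6041 in → contributes +116.21 in⁴
Total I = 267.1 in⁴.

I_xx ≈ 267 in⁴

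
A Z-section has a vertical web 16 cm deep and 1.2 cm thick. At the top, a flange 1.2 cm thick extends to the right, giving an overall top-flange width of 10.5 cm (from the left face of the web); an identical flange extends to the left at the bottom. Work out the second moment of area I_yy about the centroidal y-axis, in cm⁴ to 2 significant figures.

Break the section into simple shapes (no overlaps), measuring from the bottom-left corner of the bounding box.
Web: 1.2 × 16, A = 19.2 cm², x = 9.9 cm, Ī = 2.304 cm⁴.
Top flange (beyond web): 9.3 × 1.2, A = 11.16 cm², x = 15.15 cm, Ī = 80.44 cm⁴.
Bottom flange (beyond web): 9.3 × 1.2, A = 11.16 cm², x = 4.65 cm, Ī = 80.44 cm⁴.
Centroid: x̄ = ΣA·x / ΣA = 9.9 cm.
Transfer each piece to the centroidal y-axis using Ī + A·d² with d = x − 9.9:
  web: d = 0 cm → contributes +2.304 cm⁴
  top flange (beyond web): d = 5.25 cm → contributes +388 cm⁴
  bottom flange (beyond web): d = -5.25 cm → contributes +388 cm⁴
Total I = 778.4 cm⁴.

I_yy ≈ 780 cm⁴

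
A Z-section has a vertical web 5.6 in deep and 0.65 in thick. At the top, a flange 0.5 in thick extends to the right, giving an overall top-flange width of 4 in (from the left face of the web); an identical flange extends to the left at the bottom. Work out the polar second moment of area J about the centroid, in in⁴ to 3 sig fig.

J ≈ 48.0 in⁴

Treat the section as a set of non-overlapping primitives; coordinates are from the bounding-box lower-left.
Web: 0.65 × 5.6, A = 3.64 in², y = 2.8 in, Ī = 9.5125 in⁴.
Top flange (beyond web): 3.35 × 0.5, A = 1.675 in², y = 5.35 in, Ī = 0.034896 in⁴.
Bottom flange (beyond web): 3.35 × 0.5, A = 1.675 in², y = 0.25 in, Ī = 0.034896 in⁴.
Centroid: ȳ = ΣA·y / ΣA = 2.8 in.
Transfer each piece to the centroidal x-axis using Ī + A·d² with d = y − 2.8:
  web: d = 0 in → contributes +9.5125 in⁴
  top flange (beyond web): d = 2.55 in → contributes +10.927 in⁴
  bottom flange (beyond web): d = -2.55 in → contributes +10.927 in⁴
Total I = 31.366 in⁴.
For the y-axis: x̄ = 3.675 in.
Repeating about the centroidal y-axis gives I_y = 16.661 in⁴.
Polar second moment: J = I_x + I_y = 48.027 in⁴.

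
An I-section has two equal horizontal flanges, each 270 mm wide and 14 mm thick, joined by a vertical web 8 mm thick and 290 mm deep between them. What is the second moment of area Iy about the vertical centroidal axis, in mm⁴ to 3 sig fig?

Decompose the section into non-overlapping parts with the origin at the bottom-left of its bounding rectangle.
Bottom flange: 270 × 14, A = 3 780 mm², x = 135 mm, Ī = 22 963 500 mm⁴.
Web: 8 × 290, A = 2 320 mm², x = 135 mm, Ī = 12 373 mm⁴.
Top flange: 270 × 14, A = 3 780 mm², x = 135 mm, Ī = 22 963 500 mm⁴.
By symmetry the centroid is at mid-width, x̄ = 135 mm.
All pieces are centred on the vertical centroidal axis, so I = ΣĪ = 45 939 373 mm⁴.

Iy ≈ 4.59 × 10⁷ mm⁴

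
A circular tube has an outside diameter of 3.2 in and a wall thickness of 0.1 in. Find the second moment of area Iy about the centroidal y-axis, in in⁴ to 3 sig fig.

Break the section into simple shapes (no overlaps), measuring from the bottom-left corner of the bounding box.
Outer circle: ⌀3.2, A = 8.0425 in², x = 1.6 in, Ī = 5.1472 in⁴.
Bore (subtracted): ⌀3, A = 7.0686 in², x = 1.6 in, Ī = 3.9761 in⁴.
By symmetry the centroid is at mid-width, x̄ = 1.6 in.
All pieces are centred on the centroidal y-axis, so I = ΣĪ (holes subtracted) = 1.1711 in⁴.

Iy ≈ 1.17 in⁴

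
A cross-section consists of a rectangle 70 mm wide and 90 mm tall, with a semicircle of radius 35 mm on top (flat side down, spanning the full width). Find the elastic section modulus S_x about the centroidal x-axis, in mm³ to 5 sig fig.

Break the section into simple shapes (no overlaps), measuring from the bottom-left corner of the bounding box.
Rectangular body: 70 × 90, A = 6 300 mm², y = 45 mm, Ī = 4 252 500 mm⁴.
Semicircular cap: semicircle r = 35, A = 1924.226 mm², y = 104.8545 mm, Ī = 164 704 mm⁴.
Centroid: ȳ = ΣA·y / ΣA = 59.00417 mm.
Transfer each piece to the centroidal x-axis using Ī + A·d² with d = y − 59.00417:
  rectangular body: d = -14.00417 mm → contributes +5 488 036 mm⁴
  semicircular cap: d = 45.85029 mm → contributes +4 209 905 mm⁴
Total I = 9 697 941 mm⁴.
Extreme fibre distance c = 65.99583 mm; S = I/c = 146947.8 mm³.

S_x ≈ 1.4695 × 10⁵ mm³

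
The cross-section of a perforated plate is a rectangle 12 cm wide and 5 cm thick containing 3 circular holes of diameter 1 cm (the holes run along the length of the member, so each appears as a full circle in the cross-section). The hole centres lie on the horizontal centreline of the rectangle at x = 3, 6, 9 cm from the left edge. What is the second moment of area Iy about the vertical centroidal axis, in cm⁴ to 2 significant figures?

Break the section into simple shapes (no overlaps), measuring from the bottom-left corner of the bounding box.
Plate: 12 × 5, A = 60 cm², x = 6 cm, Ī = 720 cm⁴.
Hole 1 (subtracted): ⌀1, A = 0.7854 cm², x = 3 cm, Ī = 0.04909 cm⁴.
Hole 2 (subtracted): ⌀1, A = 0.7854 cm², x = 6 cm, Ī = 0.04909 cm⁴.
Hole 3 (subtracted): ⌀1, A = 0.7854 cm², x = 9 cm, Ī = 0.04909 cm⁴.
By symmetry the centroid is at mid-width, x̄ = 6 cm.
Transfer each piece to the vertical centroidal axis using Ī + A·d² with d = x − 6:
  plate: d = 0 cm → contributes +720 cm⁴
  hole 1: d = -3 cm → contributes −7.118 cm⁴
  hole 2: d = 0 cm → contributes −0.04909 cm⁴
  hole 3: d = 3 cm → contributes −7.118 cm⁴
Total I = 705.7 cm⁴.

Iy ≈ 710 cm⁴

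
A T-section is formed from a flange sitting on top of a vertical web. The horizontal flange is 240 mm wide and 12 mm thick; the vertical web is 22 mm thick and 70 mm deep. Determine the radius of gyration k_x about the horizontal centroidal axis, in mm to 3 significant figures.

k_x ≈ 23.1 mm

Break the section into simple shapes (no overlaps), measuring from the bottom-left corner of the bounding box.
Flange: 240 × 12, A = 2 880 mm², y = 76 mm, Ī = 34 560 mm⁴.
Web: 22 × 70, A = 1 540 mm², y = 35 mm, Ī = 628 833 mm⁴.
Centroid: ȳ = ΣA·y / ΣA = 61.715 mm.
Transfer each piece to the horizontal centroidal axis using Ī + A·d² with d = y − 61.715:
  flange: d = 14.285 mm → contributes +622 262 mm⁴
  web: d = -26.715 mm → contributes +1 727 912 mm⁴
Total I = 2 350 174 mm⁴.
Radius of gyration: k = √(I/A) = √(2 350 174 / 4 420) = 23.059 mm.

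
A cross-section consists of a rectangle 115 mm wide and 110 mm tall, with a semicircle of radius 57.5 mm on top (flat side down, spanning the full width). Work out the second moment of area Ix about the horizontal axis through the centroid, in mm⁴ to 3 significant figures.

Ix ≈ 3.72 × 10⁷ mm⁴

Break the section into simple shapes (no overlaps), measuring from the bottom-left corner of the bounding box.
Rectangular body: 115 × 110, A = 12 650 mm², y = 55 mm, Ī = 12 755 417 mm⁴.
Semicircular cap: semicircle r = 57.5, A = 5193.4 mm², y = 134.4 mm, Ī = 1 199 785 mm⁴.
Centroid: ȳ = ΣA·y / ΣA = 78.111 mm.
Transfer each piece to the horizontal axis through the centroid using Ī + A·d² with d = y − 78.111:
  rectangular body: d = -23.111 mm → contributes +19 511 988 mm⁴
  semicircular cap: d = 56.293 mm → contributes +17 657 188 mm⁴
Total I = 37 169 176 mm⁴.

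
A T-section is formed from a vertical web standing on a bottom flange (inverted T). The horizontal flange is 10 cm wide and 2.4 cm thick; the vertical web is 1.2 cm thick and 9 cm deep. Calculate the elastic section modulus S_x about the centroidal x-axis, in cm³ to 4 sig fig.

S_x ≈ 38.72 cm³

Treat the section as a set of non-overlapping primitives; coordinates are from the bounding-box lower-left.
Flange: 10 × 2.4, A = 24 cm², y = 1.2 cm, Ī = 11.52 cm⁴.
Web: 1.2 × 9, A = 10.8 cm², y = 6.9 cm, Ī = 72.9 cm⁴.
Centroid: ȳ = ΣA·y / ΣA = 2.96897 cm.
Transfer each piece to the centroidal x-axis using Ī + A·d² with d = y − 2.96897:
  flange: d = -1.76897 cm → contributes +86.6217 cm⁴
  web: d = 3.93103 cm → contributes +239.793 cm⁴
Total I = 326.414 cm⁴.
Extreme fibre distance c = 8.43103 cm; S = I/c = 38.7158 cm³.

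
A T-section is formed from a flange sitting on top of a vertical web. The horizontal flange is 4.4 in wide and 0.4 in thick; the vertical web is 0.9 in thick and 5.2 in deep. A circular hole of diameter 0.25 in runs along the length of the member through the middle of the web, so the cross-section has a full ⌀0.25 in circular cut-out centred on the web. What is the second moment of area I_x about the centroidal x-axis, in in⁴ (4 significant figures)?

I_x ≈ 20.57 in⁴

Treat the section as a set of non-overlapping primitives; coordinates are from the bounding-box lower-left.
Flange: 4.4 × 0.4, A = 1.76 in², y = 5.4 in, Ī = 0.0234667 in⁴.
Web: 0.9 × 5.2, A = 4.68 in², y = 2.6 in, Ī = 10.5456 in⁴.
Hole (subtracted): ⌀0.25, A = 0.0490874 in², y = 2.6 in, Ī = 0.000191748 in⁴.
Centroid: ȳ = ΣA·y / ΣA = 3.37109 in.
Transfer each piece to the centroidal x-axis using Ī + A·d² with d = y − 3.37109:
  flange: d = 2.02891 in → contributes +7.26843 in⁴
  web: d = -0.771095 in → contributes +13.3283 in⁴
  hole: d = -0.771095 in → contributes −0.0293785 in⁴
Total I = 20.5673 in⁴.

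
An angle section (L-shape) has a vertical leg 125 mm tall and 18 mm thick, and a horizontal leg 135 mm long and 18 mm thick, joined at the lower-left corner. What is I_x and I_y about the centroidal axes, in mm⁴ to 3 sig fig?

I_x ≈ 6.10 × 10⁶ mm⁴, I_y ≈ 7.42 × 10⁶ mm⁴

Split into non-overlapping primitives; take the origin at the lower-left of the bounding box.
Vertical leg: 18 × 125, A = 2 250 mm², y = 62.5 mm, Ī = 2 929 688 mm⁴.
Horizontal leg (remainder): 117 × 18, A = 2 106 mm², y = 9 mm, Ī = 56 862 mm⁴.
Centroid: ȳ = ΣA·y / ΣA = 36.634 mm.
Transfer each piece to the centroidal x-axis using Ī + A·d² with d = y − 36.634:
  vertical leg: d = 25.866 mm → contributes +4 435 015 mm⁴
  horizontal leg (remainder): d = -27.634 mm → contributes +1 665 118 mm⁴
Total I = 6 100 133 mm⁴.
For the y-axis: x̄ = 41.634 mm.
Repeating about the centroidal y-axis gives I_y = 7 419 503 mm⁴.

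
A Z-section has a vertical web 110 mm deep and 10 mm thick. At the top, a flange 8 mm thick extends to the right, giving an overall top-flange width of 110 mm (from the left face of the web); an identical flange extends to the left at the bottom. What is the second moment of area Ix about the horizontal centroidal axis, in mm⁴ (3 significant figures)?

Treat the section as a set of non-overlapping primitives; coordinates are from the bounding-box lower-left.
Web: 10 × 110, A = 1 100 mm², y = 55 mm, Ī = 1 109 167 mm⁴.
Top flange (beyond web): 100 × 8, A = 800 mm², y = 106 mm, Ī = 4266.7 mm⁴.
Bottom flange (beyond web): 100 × 8, A = 800 mm², y = 4 mm, Ī = 4266.7 mm⁴.
Centroid: ȳ = ΣA·y / ΣA = 55 mm.
Transfer each piece to the horizontal centroidal axis using Ī + A·d² with d = y − 55:
  web: d = 0 mm → contributes +1 109 167 mm⁴
  top flange (beyond web): d = 51 mm → contributes +2 085 067 mm⁴
  bottom flange (beyond web): d = -51 mm → contributes +2 085 067 mm⁴
Total I = 5 279 300 mm⁴.

Ix ≈ 5.28 × 10⁶ mm⁴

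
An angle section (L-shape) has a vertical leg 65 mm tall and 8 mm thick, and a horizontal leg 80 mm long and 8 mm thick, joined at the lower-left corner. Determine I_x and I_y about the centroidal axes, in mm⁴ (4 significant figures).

I_x ≈ 4.081 × 10⁵ mm⁴, I_y ≈ 6.889 × 10⁵ mm⁴

Treat the section as a set of non-overlapping primitives; coordinates are from the bounding-box lower-left.
Vertical leg: 8 × 65, A = 520 mm², y = 32.5 mm, Ī = 183 083 mm⁴.
Horizontal leg (remainder): 72 × 8, A = 576 mm², y = 4 mm, Ī = 3 072 mm⁴.
Centroid: ȳ = ΣA·y / ΣA = 17.5219 mm.
Transfer each piece to the centroidal x-axis using Ī + A·d² with d = y − 17.5219:
  vertical leg: d = 14.9781 mm → contributes +299 742 mm⁴
  horizontal leg (remainder): d = -13.5219 mm → contributes +108 389 mm⁴
Total I = 408 131 mm⁴.
For the y-axis: x̄ = 25.0219 mm.
Repeating about the centroidal y-axis gives I_y = 688 861 mm⁴.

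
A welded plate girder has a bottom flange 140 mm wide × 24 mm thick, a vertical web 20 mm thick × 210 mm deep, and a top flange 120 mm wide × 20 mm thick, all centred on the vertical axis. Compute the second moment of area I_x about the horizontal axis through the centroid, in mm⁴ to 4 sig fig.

I_x ≈ 9.203 × 10⁷ mm⁴

Decompose the section into non-overlapping parts with the origin at the bottom-left of its bounding rectangle.
Bottom plate: 140 × 24, A = 3 360 mm², y = 12 mm, Ī = 161 280 mm⁴.
Web plate: 20 × 210, A = 4 200 mm², y = 129 mm, Ī = 15 435 000 mm⁴.
Top plate: 120 × 20, A = 2 400 mm², y = 244 mm, Ī = 80 000 mm⁴.
Centroid: ȳ = ΣA·y / ΣA = 117.241 mm.
Transfer each piece to the horizontal axis through the centroid using Ī + A·d² with d = y − 117.241:
  bottom plate: d = -105.241 mm → contributes +37 375 499 mm⁴
  web plate: d = 11.759 mm → contributes +16 015 755 mm⁴
  top plate: d = 126.759 mm → contributes +38 642 848 mm⁴
Total I = 92 034 102 mm⁴.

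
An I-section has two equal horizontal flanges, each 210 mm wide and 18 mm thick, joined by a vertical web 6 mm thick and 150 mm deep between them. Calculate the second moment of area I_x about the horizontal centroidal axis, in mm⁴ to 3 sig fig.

Break the section into simple shapes (no overlaps), measuring from the bottom-left corner of the bounding box.
Bottom flange: 210 × 18, A = 3 780 mm², y = 9 mm, Ī = 102 060 mm⁴.
Web: 6 × 150, A = 900 mm², y = 93 mm, Ī = 1 687 500 mm⁴.
Top flange: 210 × 18, A = 3 780 mm², y = 177 mm, Ī = 102 060 mm⁴.
By symmetry the centroid is at mid-height, ȳ = 93 mm.
Transfer each piece to the horizontal centroidal axis using Ī + A·d² with d = y − 93:
  bottom flange: d = -84 mm → contributes +26 773 740 mm⁴
  web: d = 0 mm → contributes +1 687 500 mm⁴
  top flange: d = 84 mm → contributes +26 773 740 mm⁴
Total I = 55 234 980 mm⁴.

I_x ≈ 5.52 × 10⁷ mm⁴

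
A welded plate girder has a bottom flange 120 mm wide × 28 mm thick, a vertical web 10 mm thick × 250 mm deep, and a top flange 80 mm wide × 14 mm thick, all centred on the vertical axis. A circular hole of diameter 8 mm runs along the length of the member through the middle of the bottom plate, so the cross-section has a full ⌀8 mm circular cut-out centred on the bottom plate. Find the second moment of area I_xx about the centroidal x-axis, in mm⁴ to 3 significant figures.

Treat the section as a set of non-overlapping primitives; coordinates are from the bounding-box lower-left.
Bottom plate: 120 × 28, A = 3 360 mm², y = 14 mm, Ī = 219 520 mm⁴.
Web plate: 10 × 250, A = 2 500 mm², y = 153 mm, Ī = 13 020 833 mm⁴.
Top plate: 80 × 14, A = 1 120 mm², y = 285 mm, Ī = 18 293 mm⁴.
Hole (subtracted): ⌀8, A = 50.265 mm², y = 14 mm, Ī = 201.06 mm⁴.
Centroid: ȳ = ΣA·y / ΣA = 107.95 mm.
Transfer each piece to the centroidal x-axis using Ī + A·d² with d = y − 107.95:
  bottom plate: d = -93.946 mm → contributes +29 874 303 mm⁴
  web plate: d = 45.054 mm → contributes +18 095 518 mm⁴
  top plate: d = 177.05 mm → contributes +35 128 235 mm⁴
  hole: d = -93.946 mm → contributes −443 836 mm⁴
Total I = 82 654 220 mm⁴.

I_xx ≈ 8.27 × 10⁷ mm⁴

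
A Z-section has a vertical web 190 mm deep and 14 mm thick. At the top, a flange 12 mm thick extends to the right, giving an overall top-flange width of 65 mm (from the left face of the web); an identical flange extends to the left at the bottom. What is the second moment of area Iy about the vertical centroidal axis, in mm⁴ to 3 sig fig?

Treat the section as a set of non-overlapping primitives; coordinates are from the bounding-box lower-left.
Web: 14 × 190, A = 2 660 mm², x = 58 mm, Ī = 43 447 mm⁴.
Top flange (beyond web): 51 × 12, A = 612 mm², x = 90.5 mm, Ī = 132 651 mm⁴.
Bottom flange (beyond web): 51 × 12, A = 612 mm², x = 25.5 mm, Ī = 132 651 mm⁴.
Centroid: x̄ = ΣA·x / ΣA = 58 mm.
Transfer each piece to the vertical centroidal axis using Ī + A·d² with d = x − 58:
  web: d = 0 mm → contributes +43 447 mm⁴
  top flange (beyond web): d = 32.5 mm → contributes +779 076 mm⁴
  bottom flange (beyond web): d = -32.5 mm → contributes +779 076 mm⁴
Total I = 1 601 599 mm⁴.

Iy ≈ 1.60 × 10⁶ mm⁴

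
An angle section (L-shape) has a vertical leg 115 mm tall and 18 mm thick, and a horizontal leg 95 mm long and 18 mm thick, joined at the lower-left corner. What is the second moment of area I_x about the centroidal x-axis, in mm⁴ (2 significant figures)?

Decompose the section into non-overlapping parts with the origin at the bottom-left of its bounding rectangle.
Vertical leg: 18 × 115, A = 2 070 mm², y = 57.5 mm, Ī = 2 281 313 mm⁴.
Horizontal leg (remainder): 77 × 18, A = 1 386 mm², y = 9 mm, Ī = 37 422 mm⁴.
Centroid: ȳ = ΣA·y / ΣA = 38.05 mm.
Transfer each piece to the centroidal x-axis using Ī + A·d² with d = y − 38.05:
  vertical leg: d = 19.45 mm → contributes +3 064 441 mm⁴
  horizontal leg (remainder): d = -29.05 mm → contributes +1 207 029 mm⁴
Total I = 4 271 470 mm⁴.

I_x ≈ 4.3 × 10⁶ mm⁴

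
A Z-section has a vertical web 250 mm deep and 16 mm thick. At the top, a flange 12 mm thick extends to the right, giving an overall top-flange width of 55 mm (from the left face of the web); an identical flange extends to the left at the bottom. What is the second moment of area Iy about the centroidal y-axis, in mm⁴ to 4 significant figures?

Iy ≈ 9.118 × 10⁵ mm⁴

Split into non-overlapping primitives; take the origin at the lower-left of the bounding box.
Web: 16 × 250, A = 4 000 mm², x = 47 mm, Ī = 85333.3 mm⁴.
Top flange (beyond web): 39 × 12, A = 468 mm², x = 74.5 mm, Ī = 59 319 mm⁴.
Bottom flange (beyond web): 39 × 12, A = 468 mm², x = 19.5 mm, Ī = 59 319 mm⁴.
Centroid: x̄ = ΣA·x / ΣA = 47 mm.
Transfer each piece to the centroidal y-axis using Ī + A·d² with d = x − 47:
  web: d = 0 mm → contributes +85333.3 mm⁴
  top flange (beyond web): d = 27.5 mm → contributes +413 244 mm⁴
  bottom flange (beyond web): d = -27.5 mm → contributes +413 244 mm⁴
Total I = 911 821 mm⁴.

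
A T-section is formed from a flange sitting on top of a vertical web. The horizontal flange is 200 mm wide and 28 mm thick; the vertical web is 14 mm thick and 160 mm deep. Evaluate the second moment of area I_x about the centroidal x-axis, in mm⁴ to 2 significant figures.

I_x ≈ 1.9 × 10⁷ mm⁴

Break the section into simple shapes (no overlaps), measuring from the bottom-left corner of the bounding box.
Flange: 200 × 28, A = 5 600 mm², y = 174 mm, Ī = 365 867 mm⁴.
Web: 14 × 160, A = 2 240 mm², y = 80 mm, Ī = 4 778 667 mm⁴.
Centroid: ȳ = ΣA·y / ΣA = 147.1 mm.
Transfer each piece to the centroidal x-axis using Ī + A·d² with d = y − 147.1:
  flange: d = 26.86 mm → contributes +4 405 181 mm⁴
  web: d = -67.14 mm → contributes +14 876 952 mm⁴
Total I = 19 282 133 mm⁴.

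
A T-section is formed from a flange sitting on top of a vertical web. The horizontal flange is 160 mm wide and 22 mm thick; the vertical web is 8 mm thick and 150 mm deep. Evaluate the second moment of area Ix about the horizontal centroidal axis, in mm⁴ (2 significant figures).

Ix ≈ 9.0 × 10⁶ mm⁴

Break the section into simple shapes (no overlaps), measuring from the bottom-left corner of the bounding box.
Flange: 160 × 22, A = 3 520 mm², y = 161 mm, Ī = 141 973 mm⁴.
Web: 8 × 150, A = 1 200 mm², y = 75 mm, Ī = 2 250 000 mm⁴.
Centroid: ȳ = ΣA·y / ΣA = 139.1 mm.
Transfer each piece to the horizontal centroidal axis using Ī + A·d² with d = y − 139.1:
  flange: d = 21.86 mm → contributes +1 824 717 mm⁴
  web: d = -64.14 mm → contributes +7 186 049 mm⁴
Total I = 9 010 767 mm⁴.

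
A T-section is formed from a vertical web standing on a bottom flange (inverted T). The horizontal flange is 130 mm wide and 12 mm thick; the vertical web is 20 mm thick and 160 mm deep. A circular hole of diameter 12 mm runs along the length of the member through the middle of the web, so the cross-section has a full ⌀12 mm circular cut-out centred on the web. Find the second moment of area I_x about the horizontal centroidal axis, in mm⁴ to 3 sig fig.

I_x ≈ 1.45 × 10⁷ mm⁴

Break the section into simple shapes (no overlaps), measuring from the bottom-left corner of the bounding box.
Flange: 130 × 12, A = 1 560 mm², y = 6 mm, Ī = 18 720 mm⁴.
Web: 20 × 160, A = 3 200 mm², y = 92 mm, Ī = 6 826 667 mm⁴.
Hole (subtracted): ⌀12, A = 113.1 mm², y = 92 mm, Ī = 1017.9 mm⁴.
Centroid: ȳ = ΣA·y / ΣA = 63.129 mm.
Transfer each piece to the horizontal centroidal axis using Ī + A·d² with d = y − 63.129:
  flange: d = -57.129 mm → contributes +5 110 155 mm⁴
  web: d = 28.871 mm → contributes +9 493 949 mm⁴
  hole: d = 28.871 mm → contributes −95 287 mm⁴
Total I = 14 508 816 mm⁴.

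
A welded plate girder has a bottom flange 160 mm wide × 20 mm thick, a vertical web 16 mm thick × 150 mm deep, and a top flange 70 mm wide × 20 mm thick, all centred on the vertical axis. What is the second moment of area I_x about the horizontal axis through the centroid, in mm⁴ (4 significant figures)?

Treat the section as a set of non-overlapping primitives; coordinates are from the bounding-box lower-left.
Bottom plate: 160 × 20, A = 3 200 mm², y = 10 mm, Ī = 106 667 mm⁴.
Web plate: 16 × 150, A = 2 400 mm², y = 95 mm, Ī = 4 500 000 mm⁴.
Top plate: 70 × 20, A = 1 400 mm², y = 180 mm, Ī = 46666.7 mm⁴.
Centroid: ȳ = ΣA·y / ΣA = 73.1429 mm.
Transfer each piece to the horizontal axis through the centroid using Ī + A·d² with d = y − 73.1429:
  bottom plate: d = -63.1429 mm → contributes +12 865 132 mm⁴
  web plate: d = 21.8571 mm → contributes +5 646 563 mm⁴
  top plate: d = 106.857 mm → contributes +16 032 495 mm⁴
Total I = 34 544 190 mm⁴.

I_x ≈ 3.454 × 10⁷ mm⁴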